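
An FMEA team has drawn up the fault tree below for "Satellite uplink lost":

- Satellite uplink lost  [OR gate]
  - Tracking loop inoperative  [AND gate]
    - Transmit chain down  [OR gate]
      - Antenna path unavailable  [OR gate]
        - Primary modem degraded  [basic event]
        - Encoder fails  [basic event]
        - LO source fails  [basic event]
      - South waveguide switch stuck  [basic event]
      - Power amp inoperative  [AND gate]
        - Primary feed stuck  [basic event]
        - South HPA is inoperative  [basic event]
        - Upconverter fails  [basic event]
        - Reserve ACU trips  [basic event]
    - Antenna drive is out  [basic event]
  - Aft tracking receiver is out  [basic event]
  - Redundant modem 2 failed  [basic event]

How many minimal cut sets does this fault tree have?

Antenna path unavailable [OR]: union of children's cut sets → 3 cut set(s).
Power amp inoperative [AND]: one cut set from each child combined → 1 × 1 × 1 × 1 = 1 cut set(s).
Transmit chain down [OR]: union of children's cut sets → 5 cut set(s).
Tracking loop inoperative [AND]: one cut set from each child combined → 5 × 1 = 5 cut set(s).
Satellite uplink lost [OR]: union of children's cut sets → 7 cut set(s).
Minimal cut sets: {Antenna drive is out, Primary modem degraded}; {Antenna drive is out, Encoder fails}; {Antenna drive is out, LO source fails}; {Antenna drive is out, South waveguide switch stuck}; {Antenna drive is out, Primary feed stuck, Reserve ACU trips, South HPA is inoperative, Upconverter fails}; {Aft tracking receiver is out}; {Redundant modem 2 failed}.

7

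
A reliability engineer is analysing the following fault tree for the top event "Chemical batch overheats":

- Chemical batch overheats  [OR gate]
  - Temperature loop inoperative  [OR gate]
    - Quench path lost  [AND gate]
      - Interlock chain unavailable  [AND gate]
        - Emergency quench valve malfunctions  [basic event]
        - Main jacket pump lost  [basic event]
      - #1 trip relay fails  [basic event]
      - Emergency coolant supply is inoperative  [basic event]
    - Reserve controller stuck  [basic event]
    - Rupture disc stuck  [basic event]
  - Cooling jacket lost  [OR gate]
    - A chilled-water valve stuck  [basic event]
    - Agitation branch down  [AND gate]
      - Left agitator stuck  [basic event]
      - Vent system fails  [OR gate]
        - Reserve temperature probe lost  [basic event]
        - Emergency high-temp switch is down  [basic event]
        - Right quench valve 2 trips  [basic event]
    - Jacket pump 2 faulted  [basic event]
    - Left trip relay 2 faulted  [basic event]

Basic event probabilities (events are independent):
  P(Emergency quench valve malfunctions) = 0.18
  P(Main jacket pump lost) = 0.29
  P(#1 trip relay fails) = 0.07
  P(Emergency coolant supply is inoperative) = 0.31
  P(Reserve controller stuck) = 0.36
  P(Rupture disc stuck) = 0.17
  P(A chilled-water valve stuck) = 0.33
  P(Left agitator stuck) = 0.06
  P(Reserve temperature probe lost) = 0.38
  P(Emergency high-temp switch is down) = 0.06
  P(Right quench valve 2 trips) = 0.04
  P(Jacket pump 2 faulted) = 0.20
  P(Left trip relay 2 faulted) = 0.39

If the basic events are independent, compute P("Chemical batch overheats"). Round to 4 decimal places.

0.8311

P(Interlock chain unavailable) [AND] = 0.18 × 0.29 = 0.052200
P(Quench path lost) [AND] = 0.052200 × 0.07 × 0.31 = 0.001133
P(Temperature loop inoperative) [OR] = 1 − (1−0.001133) × (1−0.36) × (1−0.17) = 0.469402
P(Vent system fails) [OR] = 1 − (1−0.38) × (1−0.06) × (1−0.04) = 0.440512
P(Agitation branch down) [AND] = 0.06 × 0.440512 = 0.026431
P(Cooling jacket lost) [OR] = 1 − (1−0.33) × (1−0.026431) × (1−0.20) × (1−0.39) = 0.681682
P(Chemical batch overheats) [OR] = 1 − (1−0.469402) × (1−0.681682) = 0.831101
Rounded to 4 decimal places: P(Chemical batch overheats) ≈ 0.8311.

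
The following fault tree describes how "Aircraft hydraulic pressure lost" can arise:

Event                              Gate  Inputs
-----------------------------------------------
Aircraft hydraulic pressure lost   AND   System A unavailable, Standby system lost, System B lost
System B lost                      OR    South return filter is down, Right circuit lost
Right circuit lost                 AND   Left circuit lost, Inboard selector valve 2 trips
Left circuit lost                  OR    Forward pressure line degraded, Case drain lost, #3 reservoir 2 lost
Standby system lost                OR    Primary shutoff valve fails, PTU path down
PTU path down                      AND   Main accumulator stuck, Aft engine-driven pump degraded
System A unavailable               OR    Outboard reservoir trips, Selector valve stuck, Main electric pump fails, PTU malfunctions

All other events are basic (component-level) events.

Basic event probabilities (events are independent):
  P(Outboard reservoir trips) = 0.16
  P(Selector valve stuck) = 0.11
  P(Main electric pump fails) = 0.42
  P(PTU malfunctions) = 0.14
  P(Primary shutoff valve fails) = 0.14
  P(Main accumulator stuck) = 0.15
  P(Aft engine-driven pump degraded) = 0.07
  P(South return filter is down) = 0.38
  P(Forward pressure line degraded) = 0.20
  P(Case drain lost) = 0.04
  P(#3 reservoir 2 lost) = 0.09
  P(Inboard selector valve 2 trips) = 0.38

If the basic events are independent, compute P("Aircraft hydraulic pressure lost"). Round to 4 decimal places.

P(System A unavailable) [OR] = 1 − (1−0.16) × (1−0.11) × (1−0.42) × (1−0.14) = 0.627097
P(PTU path down) [AND] = 0.15 × 0.07 = 0.010500
P(Standby system lost) [OR] = 1 − (1−0.14) × (1−0.010500) = 0.149030
P(Left circuit lost) [OR] = 1 − (1−0.20) × (1−0.04) × (1−0.09) = 0.301120
P(Right circuit lost) [AND] = 0.301120 × 0.38 = 0.114426
P(System B lost) [OR] = 1 − (1−0.38) × (1−0.114426) = 0.450944
P(Aircraft hydraulic pressure lost) [AND] = 0.627097 × 0.149030 × 0.450944 = 0.042144
Rounded to 4 decimal places: P(Aircraft hydraulic pressure lost) ≈ 0.0421.

0.0421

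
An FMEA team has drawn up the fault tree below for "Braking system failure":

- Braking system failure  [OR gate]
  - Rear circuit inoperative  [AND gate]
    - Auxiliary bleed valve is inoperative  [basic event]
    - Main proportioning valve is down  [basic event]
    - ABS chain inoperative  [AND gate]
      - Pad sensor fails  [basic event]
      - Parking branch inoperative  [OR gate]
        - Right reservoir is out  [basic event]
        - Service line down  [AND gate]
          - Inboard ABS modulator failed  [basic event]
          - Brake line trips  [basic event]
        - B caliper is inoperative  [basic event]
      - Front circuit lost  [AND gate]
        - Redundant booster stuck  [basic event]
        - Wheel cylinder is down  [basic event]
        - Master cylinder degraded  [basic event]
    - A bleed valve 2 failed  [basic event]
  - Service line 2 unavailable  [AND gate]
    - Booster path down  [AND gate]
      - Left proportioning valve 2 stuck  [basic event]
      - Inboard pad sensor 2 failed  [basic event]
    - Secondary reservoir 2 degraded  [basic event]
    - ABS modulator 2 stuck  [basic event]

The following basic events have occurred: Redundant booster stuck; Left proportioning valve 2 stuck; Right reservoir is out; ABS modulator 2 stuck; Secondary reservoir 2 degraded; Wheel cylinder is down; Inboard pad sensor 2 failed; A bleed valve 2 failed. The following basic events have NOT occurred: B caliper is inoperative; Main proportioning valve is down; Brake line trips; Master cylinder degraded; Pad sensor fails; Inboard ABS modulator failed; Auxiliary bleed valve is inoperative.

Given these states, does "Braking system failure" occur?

Yes

Service line down [AND]: Inboard ABS modulator failed=not, Brake line trips=not → not all inputs occur → does not occur.
Parking branch inoperative [OR]: Right reservoir is out=occurs, Service line down=not, B caliper is inoperative=not → at least one input occurs → occurs.
Front circuit lost [AND]: Redundant booster stuck=occurs, Wheel cylinder is down=occurs, Master cylinder degraded=not → not all inputs occur → does not occur.
ABS chain inoperative [AND]: Pad sensor fails=not, Parking branch inoperative=occurs, Front circuit lost=not → not all inputs occur → does not occur.
Rear circuit inoperative [AND]: Auxiliary bleed valve is inoperative=not, Main proportioning valve is down=not, ABS chain inoperative=not, A bleed valve 2 failed=occurs → not all inputs occur → does not occur.
Booster path down [AND]: Left proportioning valve 2 stuck=occurs, Inboard pad sensor 2 failed=occurs → all inputs occur → occurs.
Service line 2 unavailable [AND]: Booster path down=occurs, Secondary reservoir 2 degraded=occurs, ABS modulator 2 stuck=occurs → all inputs occur → occurs.
Braking system failure [OR]: Rear circuit inoperative=not, Service line 2 unavailable=occurs → at least one input occurs → occurs.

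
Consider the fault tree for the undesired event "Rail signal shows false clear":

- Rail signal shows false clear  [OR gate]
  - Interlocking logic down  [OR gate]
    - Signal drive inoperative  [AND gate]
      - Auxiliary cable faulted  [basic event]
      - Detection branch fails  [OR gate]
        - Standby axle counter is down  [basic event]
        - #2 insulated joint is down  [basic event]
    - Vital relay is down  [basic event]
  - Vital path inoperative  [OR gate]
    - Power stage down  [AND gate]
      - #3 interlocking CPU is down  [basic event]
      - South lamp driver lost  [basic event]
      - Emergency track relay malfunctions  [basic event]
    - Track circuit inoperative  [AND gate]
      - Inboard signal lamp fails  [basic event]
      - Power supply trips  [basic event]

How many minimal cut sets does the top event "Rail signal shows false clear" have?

Detection branch fails [OR]: union of children's cut sets → 2 cut set(s).
Signal drive inoperative [AND]: one cut set from each child combined → 1 × 2 = 2 cut set(s).
Interlocking logic down [OR]: union of children's cut sets → 3 cut set(s).
Power stage down [AND]: one cut set from each child combined → 1 × 1 × 1 = 1 cut set(s).
Track circuit inoperative [AND]: one cut set from each child combined → 1 × 1 = 1 cut set(s).
Vital path inoperative [OR]: union of children's cut sets → 2 cut set(s).
Rail signal shows false clear [OR]: union of children's cut sets → 5 cut set(s).
Minimal cut sets: {Auxiliary cable faulted, Standby axle counter is down}; {#2 insulated joint is down, Auxiliary cable faulted}; {Vital relay is down}; {#3 interlocking CPU is down, Emergency track relay malfunctions, South lamp driver lost}; {Inboard signal lamp fails, Power supply trips}.

5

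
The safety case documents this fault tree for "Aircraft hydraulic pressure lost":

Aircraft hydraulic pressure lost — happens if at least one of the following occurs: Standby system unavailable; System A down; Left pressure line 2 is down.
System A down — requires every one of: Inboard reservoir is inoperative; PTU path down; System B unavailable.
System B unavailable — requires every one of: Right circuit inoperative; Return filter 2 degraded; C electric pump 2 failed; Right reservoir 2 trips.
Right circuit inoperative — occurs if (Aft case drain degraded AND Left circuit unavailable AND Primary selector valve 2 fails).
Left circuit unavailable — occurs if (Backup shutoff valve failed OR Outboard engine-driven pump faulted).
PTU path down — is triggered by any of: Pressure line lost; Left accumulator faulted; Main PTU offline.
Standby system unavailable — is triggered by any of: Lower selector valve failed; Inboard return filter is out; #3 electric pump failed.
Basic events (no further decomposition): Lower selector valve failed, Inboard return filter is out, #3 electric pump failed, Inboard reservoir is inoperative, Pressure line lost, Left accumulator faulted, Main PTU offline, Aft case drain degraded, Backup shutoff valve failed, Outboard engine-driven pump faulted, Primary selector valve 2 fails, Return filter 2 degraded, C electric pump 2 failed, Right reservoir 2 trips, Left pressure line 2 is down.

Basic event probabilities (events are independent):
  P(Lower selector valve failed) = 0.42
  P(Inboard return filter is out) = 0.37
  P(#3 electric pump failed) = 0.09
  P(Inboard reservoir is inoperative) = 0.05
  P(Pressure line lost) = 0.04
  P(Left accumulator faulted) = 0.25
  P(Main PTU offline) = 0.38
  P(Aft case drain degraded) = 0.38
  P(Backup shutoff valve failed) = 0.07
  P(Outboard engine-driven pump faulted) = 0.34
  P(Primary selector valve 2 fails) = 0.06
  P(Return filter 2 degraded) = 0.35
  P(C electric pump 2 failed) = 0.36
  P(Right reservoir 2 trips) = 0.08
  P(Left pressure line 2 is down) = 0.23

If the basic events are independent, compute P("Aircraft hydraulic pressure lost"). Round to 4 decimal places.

P(Standby system unavailable) [OR] = 1 − (1−0.42) × (1−0.37) × (1−0.09) = 0.667486
P(PTU path down) [OR] = 1 − (1−0.04) × (1−0.25) × (1−0.38) = 0.553600
P(Left circuit unavailable) [OR] = 1 − (1−0.07) × (1−0.34) = 0.386200
P(Right circuit inoperative) [AND] = 0.38 × 0.386200 × 0.06 = 0.008805
P(System B unavailable) [AND] = 0.008805 × 0.35 × 0.36 × 0.08 = 0.000089
P(System A down) [AND] = 0.05 × 0.553600 × 0.000089 = 0.000002
P(Aircraft hydraulic pressure lost) [OR] = 1 − (1−0.667486) × (1−0.000002) × (1−0.23) = 0.743965
Rounded to 4 decimal places: P(Aircraft hydraulic pressure lost) ≈ 0.7440.

0.7440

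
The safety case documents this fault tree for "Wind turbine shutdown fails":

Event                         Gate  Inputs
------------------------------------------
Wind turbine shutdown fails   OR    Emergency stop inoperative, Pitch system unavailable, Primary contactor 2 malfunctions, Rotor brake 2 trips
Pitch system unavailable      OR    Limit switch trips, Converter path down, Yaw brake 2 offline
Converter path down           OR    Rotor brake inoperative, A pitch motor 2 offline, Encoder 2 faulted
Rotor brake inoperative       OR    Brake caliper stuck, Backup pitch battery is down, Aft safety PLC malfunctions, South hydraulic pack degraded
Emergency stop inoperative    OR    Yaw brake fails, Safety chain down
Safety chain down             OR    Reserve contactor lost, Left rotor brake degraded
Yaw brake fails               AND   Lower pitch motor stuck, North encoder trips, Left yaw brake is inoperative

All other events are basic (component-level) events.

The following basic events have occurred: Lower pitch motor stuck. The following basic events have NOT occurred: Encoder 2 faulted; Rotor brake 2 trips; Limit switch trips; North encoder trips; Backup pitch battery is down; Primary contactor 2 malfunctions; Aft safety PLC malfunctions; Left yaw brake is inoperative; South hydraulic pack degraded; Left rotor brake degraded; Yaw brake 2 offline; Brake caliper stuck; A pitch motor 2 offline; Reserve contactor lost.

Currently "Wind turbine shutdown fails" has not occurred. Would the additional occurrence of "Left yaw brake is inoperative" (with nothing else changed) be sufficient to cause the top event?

Counterfactual: set "Left yaw brake is inoperative" to occurred.
Yaw brake fails [AND]: Lower pitch motor stuck=occurs, North encoder trips=not, Left yaw brake is inoperative=occurs → not all inputs occur → does not occur.
Safety chain down [OR]: Reserve contactor lost=not, Left rotor brake degraded=not → no input occurs → does not occur.
Emergency stop inoperative [OR]: Yaw brake fails=not, Safety chain down=not → no input occurs → does not occur.
Rotor brake inoperative [OR]: Brake caliper stuck=not, Backup pitch battery is down=not, Aft safety PLC malfunctions=not, South hydraulic pack degraded=not → no input occurs → does not occur.
Converter path down [OR]: Rotor brake inoperative=not, A pitch motor 2 offline=not, Encoder 2 faulted=not → no input occurs → does not occur.
Pitch system unavailable [OR]: Limit switch trips=not, Converter path down=not, Yaw brake 2 offline=not → no input occurs → does not occur.
Wind turbine shutdown fails [OR]: Emergency stop inoperative=not, Pitch system unavailable=not, Primary contactor 2 malfunctions=not, Rotor brake 2 trips=not → no input occurs → does not occur.

No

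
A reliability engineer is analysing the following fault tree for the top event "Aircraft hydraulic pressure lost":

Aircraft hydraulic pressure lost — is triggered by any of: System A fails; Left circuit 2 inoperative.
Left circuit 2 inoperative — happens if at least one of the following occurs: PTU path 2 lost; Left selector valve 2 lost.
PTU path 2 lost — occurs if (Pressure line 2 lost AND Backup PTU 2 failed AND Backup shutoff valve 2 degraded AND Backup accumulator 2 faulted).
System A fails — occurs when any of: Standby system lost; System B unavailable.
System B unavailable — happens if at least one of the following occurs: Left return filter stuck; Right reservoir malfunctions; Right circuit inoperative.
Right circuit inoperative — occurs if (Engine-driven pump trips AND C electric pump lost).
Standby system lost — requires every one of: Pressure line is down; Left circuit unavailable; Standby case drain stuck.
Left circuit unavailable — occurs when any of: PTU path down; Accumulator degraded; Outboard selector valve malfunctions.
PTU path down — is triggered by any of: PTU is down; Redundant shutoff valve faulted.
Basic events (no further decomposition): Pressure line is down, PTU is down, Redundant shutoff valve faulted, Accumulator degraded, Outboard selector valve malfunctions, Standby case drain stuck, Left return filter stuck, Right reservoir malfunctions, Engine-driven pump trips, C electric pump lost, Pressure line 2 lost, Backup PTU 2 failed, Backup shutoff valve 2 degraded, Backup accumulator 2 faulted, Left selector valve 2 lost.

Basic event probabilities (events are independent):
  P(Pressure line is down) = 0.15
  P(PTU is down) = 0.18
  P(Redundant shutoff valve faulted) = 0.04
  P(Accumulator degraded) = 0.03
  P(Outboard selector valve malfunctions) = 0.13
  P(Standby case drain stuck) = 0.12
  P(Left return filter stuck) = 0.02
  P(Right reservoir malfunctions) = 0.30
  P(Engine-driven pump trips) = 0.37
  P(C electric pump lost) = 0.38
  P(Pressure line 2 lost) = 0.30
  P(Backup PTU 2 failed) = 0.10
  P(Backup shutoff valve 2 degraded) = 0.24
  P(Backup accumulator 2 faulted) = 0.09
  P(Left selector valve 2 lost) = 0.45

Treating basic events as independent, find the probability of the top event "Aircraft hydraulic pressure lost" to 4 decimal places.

0.6779

P(PTU path down) [OR] = 1 − (1−0.18) × (1−0.04) = 0.212800
P(Left circuit unavailable) [OR] = 1 − (1−0.212800) × (1−0.03) × (1−0.13) = 0.335682
P(Standby system lost) [AND] = 0.15 × 0.335682 × 0.12 = 0.006042
P(Right circuit inoperative) [AND] = 0.37 × 0.38 = 0.140600
P(System B unavailable) [OR] = 1 − (1−0.02) × (1−0.30) × (1−0.140600) = 0.410452
P(System A fails) [OR] = 1 − (1−0.006042) × (1−0.410452) = 0.414014
P(PTU path 2 lost) [AND] = 0.30 × 0.10 × 0.24 × 0.09 = 0.000648
P(Left circuit 2 inoperative) [OR] = 1 − (1−0.000648) × (1−0.45) = 0.450356
P(Aircraft hydraulic pressure lost) [OR] = 1 − (1−0.414014) × (1−0.450356) = 0.677916
Rounded to 4 decimal places: P(Aircraft hydraulic pressure lost) ≈ 0.6779.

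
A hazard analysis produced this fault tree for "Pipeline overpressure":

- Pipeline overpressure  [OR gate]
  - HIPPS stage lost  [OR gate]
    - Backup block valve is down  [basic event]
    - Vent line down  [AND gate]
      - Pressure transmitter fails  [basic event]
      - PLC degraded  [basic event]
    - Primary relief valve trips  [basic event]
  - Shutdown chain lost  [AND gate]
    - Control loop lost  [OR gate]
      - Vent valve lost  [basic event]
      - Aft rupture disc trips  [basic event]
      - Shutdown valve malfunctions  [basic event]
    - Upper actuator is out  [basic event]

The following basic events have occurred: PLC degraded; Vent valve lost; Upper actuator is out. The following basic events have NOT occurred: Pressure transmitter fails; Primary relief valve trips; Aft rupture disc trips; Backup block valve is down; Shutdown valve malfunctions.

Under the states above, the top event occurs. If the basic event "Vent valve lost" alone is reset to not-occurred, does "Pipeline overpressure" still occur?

No

Counterfactual: set "Vent valve lost" to not occurred.
Vent line down [AND]: Pressure transmitter fails=not, PLC degraded=occurs → not all inputs occur → does not occur.
HIPPS stage lost [OR]: Backup block valve is down=not, Vent line down=not, Primary relief valve trips=not → no input occurs → does not occur.
Control loop lost [OR]: Vent valve lost=not, Aft rupture disc trips=not, Shutdown valve malfunctions=not → no input occurs → does not occur.
Shutdown chain lost [AND]: Control loop lost=not, Upper actuator is out=occurs → not all inputs occur → does not occur.
Pipeline overpressure [OR]: HIPPS stage lost=not, Shutdown chain lost=not → no input occurs → does not occur.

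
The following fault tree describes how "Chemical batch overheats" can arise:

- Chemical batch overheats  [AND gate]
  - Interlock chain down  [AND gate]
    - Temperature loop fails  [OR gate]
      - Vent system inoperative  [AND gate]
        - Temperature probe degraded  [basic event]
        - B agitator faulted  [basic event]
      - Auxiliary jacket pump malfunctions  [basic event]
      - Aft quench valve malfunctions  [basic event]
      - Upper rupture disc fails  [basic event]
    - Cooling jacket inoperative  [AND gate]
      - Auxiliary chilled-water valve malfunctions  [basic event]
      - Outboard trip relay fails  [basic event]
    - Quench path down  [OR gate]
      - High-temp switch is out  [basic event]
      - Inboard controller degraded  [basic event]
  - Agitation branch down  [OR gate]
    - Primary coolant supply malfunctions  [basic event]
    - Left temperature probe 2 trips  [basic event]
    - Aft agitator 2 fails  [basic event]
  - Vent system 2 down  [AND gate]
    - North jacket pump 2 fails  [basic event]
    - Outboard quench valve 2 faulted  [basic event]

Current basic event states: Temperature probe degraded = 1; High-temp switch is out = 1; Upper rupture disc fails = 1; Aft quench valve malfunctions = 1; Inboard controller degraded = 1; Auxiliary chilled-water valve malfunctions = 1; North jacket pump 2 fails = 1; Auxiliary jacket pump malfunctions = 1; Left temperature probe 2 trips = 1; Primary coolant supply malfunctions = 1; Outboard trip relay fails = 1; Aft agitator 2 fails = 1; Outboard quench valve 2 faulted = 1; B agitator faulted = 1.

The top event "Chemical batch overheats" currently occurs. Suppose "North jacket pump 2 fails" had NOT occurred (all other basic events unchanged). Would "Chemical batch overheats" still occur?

No

Counterfactual: set "North jacket pump 2 fails" to not occurred.
Vent system inoperative [AND]: Temperature probe degraded=occurs, B agitator faulted=occurs → all inputs occur → occurs.
Temperature loop fails [OR]: Vent system inoperative=occurs, Auxiliary jacket pump malfunctions=occurs, Aft quench valve malfunctions=occurs, Upper rupture disc fails=occurs → at least one input occurs → occurs.
Cooling jacket inoperative [AND]: Auxiliary chilled-water valve malfunctions=occurs, Outboard trip relay fails=occurs → all inputs occur → occurs.
Quench path down [OR]: High-temp switch is out=occurs, Inboard controller degraded=occurs → at least one input occurs → occurs.
Interlock chain down [AND]: Temperature loop fails=occurs, Cooling jacket inoperative=occurs, Quench path down=occurs → all inputs occur → occurs.
Agitation branch down [OR]: Primary coolant supply malfunctions=occurs, Left temperature probe 2 trips=occurs, Aft agitator 2 fails=occurs → at least one input occurs → occurs.
Vent system 2 down [AND]: North jacket pump 2 fails=not, Outboard quench valve 2 faulted=occurs → not all inputs occur → does not occur.
Chemical batch overheats [AND]: Interlock chain down=occurs, Agitation branch down=occurs, Vent system 2 down=not → not all inputs occur → does not occur.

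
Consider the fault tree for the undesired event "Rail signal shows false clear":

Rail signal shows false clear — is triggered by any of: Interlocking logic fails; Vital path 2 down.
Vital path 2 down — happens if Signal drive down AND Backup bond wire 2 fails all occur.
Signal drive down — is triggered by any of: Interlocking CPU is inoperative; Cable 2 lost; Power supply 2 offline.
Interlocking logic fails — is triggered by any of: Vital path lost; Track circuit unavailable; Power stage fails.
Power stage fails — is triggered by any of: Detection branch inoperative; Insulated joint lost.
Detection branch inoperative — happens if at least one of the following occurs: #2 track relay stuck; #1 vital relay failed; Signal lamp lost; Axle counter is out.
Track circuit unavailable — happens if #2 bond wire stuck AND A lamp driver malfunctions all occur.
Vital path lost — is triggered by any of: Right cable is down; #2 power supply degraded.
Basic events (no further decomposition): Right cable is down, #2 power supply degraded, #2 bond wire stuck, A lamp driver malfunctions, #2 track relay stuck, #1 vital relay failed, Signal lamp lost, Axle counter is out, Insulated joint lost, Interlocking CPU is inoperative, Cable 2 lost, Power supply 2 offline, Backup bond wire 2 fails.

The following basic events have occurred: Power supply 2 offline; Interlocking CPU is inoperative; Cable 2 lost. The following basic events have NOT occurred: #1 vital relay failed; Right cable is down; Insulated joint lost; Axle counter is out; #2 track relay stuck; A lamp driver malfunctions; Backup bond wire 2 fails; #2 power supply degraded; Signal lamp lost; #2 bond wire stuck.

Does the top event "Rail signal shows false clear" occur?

No

Vital path lost [OR]: Right cable is down=not, #2 power supply degraded=not → no input occurs → does not occur.
Track circuit unavailable [AND]: #2 bond wire stuck=not, A lamp driver malfunctions=not → not all inputs occur → does not occur.
Detection branch inoperative [OR]: #2 track relay stuck=not, #1 vital relay failed=not, Signal lamp lost=not, Axle counter is out=not → no input occurs → does not occur.
Power stage fails [OR]: Detection branch inoperative=not, Insulated joint lost=not → no input occurs → does not occur.
Interlocking logic fails [OR]: Vital path lost=not, Track circuit unavailable=not, Power stage fails=not → no input occurs → does not occur.
Signal drive down [OR]: Interlocking CPU is inoperative=occurs, Cable 2 lost=occurs, Power supply 2 offline=occurs → at least one input occurs → occurs.
Vital path 2 down [AND]: Signal drive down=occurs, Backup bond wire 2 fails=not → not all inputs occur → does not occur.
Rail signal shows false clear [OR]: Interlocking logic fails=not, Vital path 2 down=not → no input occurs → does not occur.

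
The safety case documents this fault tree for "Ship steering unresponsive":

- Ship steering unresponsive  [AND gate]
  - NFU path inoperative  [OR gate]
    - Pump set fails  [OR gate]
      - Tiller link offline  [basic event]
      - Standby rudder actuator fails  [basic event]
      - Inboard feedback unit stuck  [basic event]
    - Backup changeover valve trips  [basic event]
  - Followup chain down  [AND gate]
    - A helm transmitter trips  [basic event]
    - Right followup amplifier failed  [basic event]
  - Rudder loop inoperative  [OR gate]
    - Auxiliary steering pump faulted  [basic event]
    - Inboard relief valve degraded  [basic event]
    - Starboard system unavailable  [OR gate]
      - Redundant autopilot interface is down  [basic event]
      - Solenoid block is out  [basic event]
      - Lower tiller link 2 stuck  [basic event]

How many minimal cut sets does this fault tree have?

20

Pump set fails [OR]: union of children's cut sets → 3 cut set(s).
NFU path inoperative [OR]: union of children's cut sets → 4 cut set(s).
Followup chain down [AND]: one cut set from each child combined → 1 × 1 = 1 cut set(s).
Starboard system unavailable [OR]: union of children's cut sets → 3 cut set(s).
Rudder loop inoperative [OR]: union of children's cut sets → 5 cut set(s).
Ship steering unresponsive [AND]: one cut set from each child combined → 4 × 1 × 5 = 20 cut set(s).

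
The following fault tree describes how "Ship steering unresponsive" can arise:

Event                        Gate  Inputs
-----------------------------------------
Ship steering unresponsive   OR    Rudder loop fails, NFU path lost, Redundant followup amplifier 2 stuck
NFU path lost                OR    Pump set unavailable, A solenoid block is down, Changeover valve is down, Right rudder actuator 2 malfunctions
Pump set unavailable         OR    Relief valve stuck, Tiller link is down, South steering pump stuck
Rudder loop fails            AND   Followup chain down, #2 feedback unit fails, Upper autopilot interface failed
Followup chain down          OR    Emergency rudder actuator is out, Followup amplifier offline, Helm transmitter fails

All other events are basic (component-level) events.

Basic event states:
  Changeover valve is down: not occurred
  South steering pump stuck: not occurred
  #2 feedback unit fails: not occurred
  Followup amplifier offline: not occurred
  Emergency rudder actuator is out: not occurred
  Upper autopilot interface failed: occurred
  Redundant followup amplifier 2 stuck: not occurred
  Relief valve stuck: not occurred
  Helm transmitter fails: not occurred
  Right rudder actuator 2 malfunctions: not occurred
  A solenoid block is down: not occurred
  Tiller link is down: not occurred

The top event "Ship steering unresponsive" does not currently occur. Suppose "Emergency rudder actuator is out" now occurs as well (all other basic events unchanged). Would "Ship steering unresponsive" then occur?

Counterfactual: set "Emergency rudder actuator is out" to occurred.
Followup chain down [OR]: Emergency rudder actuator is out=occurs, Followup amplifier offline=not, Helm transmitter fails=not → at least one input occurs → occurs.
Rudder loop fails [AND]: Followup chain down=occurs, #2 feedback unit fails=not, Upper autopilot interface failed=occurs → not all inputs occur → does not occur.
Pump set unavailable [OR]: Relief valve stuck=not, Tiller link is down=not, South steering pump stuck=not → no input occurs → does not occur.
NFU path lost [OR]: Pump set unavailable=not, A solenoid block is down=not, Changeover valve is down=not, Right rudder actuator 2 malfunctions=not → no input occurs → does not occur.
Ship steering unresponsive [OR]: Rudder loop fails=not, NFU path lost=not, Redundant followup amplifier 2 stuck=not → no input occurs → does not occur.

No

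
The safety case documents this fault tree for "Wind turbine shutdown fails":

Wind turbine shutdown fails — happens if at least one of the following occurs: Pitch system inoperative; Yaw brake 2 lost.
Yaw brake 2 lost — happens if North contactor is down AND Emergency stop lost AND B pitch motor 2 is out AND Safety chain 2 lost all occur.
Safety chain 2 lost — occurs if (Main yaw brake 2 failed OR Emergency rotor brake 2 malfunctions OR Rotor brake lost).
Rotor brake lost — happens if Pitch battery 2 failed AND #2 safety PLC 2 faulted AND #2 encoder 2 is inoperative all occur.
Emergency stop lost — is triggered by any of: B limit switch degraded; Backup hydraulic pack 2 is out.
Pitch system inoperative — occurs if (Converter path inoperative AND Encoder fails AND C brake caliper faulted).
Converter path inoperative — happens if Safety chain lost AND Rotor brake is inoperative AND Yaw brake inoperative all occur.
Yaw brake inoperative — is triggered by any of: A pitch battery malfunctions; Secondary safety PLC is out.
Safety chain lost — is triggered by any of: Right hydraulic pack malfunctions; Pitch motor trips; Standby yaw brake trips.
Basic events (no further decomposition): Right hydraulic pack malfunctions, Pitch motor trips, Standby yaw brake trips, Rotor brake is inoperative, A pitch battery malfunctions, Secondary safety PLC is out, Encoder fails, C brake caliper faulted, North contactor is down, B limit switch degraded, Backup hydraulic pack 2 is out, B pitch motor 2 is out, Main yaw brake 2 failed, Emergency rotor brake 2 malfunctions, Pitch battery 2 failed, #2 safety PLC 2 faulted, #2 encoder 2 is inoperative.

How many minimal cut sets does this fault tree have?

12

Safety chain lost [OR]: union of children's cut sets → 3 cut set(s).
Yaw brake inoperative [OR]: union of children's cut sets → 2 cut set(s).
Converter path inoperative [AND]: one cut set from each child combined → 3 × 1 × 2 = 6 cut set(s).
Pitch system inoperative [AND]: one cut set from each child combined → 6 × 1 × 1 = 6 cut set(s).
Emergency stop lost [OR]: union of children's cut sets → 2 cut set(s).
Rotor brake lost [AND]: one cut set from each child combined → 1 × 1 × 1 = 1 cut set(s).
Safety chain 2 lost [OR]: union of children's cut sets → 3 cut set(s).
Yaw brake 2 lost [AND]: one cut set from each child combined → 1 × 2 × 1 × 3 = 6 cut set(s).
Wind turbine shutdown fails [OR]: union of children's cut sets → 12 cut set(s).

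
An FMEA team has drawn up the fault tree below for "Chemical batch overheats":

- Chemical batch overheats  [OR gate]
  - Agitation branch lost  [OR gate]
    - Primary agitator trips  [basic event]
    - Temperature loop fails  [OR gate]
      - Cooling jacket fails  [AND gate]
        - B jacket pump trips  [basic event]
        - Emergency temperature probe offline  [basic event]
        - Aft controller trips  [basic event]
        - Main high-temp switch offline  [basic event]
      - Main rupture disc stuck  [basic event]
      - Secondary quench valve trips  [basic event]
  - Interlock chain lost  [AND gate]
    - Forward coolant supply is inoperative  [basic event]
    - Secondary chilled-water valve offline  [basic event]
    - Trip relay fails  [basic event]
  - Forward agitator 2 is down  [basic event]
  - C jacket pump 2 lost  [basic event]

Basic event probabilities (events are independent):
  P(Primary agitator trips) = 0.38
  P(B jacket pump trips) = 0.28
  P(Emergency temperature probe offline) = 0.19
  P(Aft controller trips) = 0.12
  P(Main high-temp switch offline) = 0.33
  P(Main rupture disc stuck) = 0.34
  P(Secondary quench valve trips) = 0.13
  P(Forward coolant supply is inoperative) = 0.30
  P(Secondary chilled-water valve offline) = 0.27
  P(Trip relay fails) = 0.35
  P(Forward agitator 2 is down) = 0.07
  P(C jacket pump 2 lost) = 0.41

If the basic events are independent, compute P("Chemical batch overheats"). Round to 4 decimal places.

P(Cooling jacket fails) [AND] = 0.28 × 0.19 × 0.12 × 0.33 = 0.002107
P(Temperature loop fails) [OR] = 1 − (1−0.002107) × (1−0.34) × (1−0.13) = 0.427010
P(Agitation branch lost) [OR] = 1 − (1−0.38) × (1−0.427010) = 0.644746
P(Interlock chain lost) [AND] = 0.30 × 0.27 × 0.35 = 0.028350
P(Chemical batch overheats) [OR] = 1 − (1−0.644746) × (1−0.028350) × (1−0.07) × (1−0.41) = 0.810598
Rounded to 4 decimal places: P(Chemical batch overheats) ≈ 0.8106.

0.8106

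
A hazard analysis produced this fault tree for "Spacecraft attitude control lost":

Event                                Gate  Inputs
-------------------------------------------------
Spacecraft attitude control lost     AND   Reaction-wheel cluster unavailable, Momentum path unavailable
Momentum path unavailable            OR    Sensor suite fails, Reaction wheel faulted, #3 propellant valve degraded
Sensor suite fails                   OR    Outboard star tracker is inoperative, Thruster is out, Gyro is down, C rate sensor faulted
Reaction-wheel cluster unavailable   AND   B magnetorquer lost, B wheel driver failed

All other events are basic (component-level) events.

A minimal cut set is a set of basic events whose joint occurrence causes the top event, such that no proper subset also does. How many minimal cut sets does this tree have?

6

Reaction-wheel cluster unavailable [AND]: one cut set from each child combined → 1 × 1 = 1 cut set(s).
Sensor suite fails [OR]: union of children's cut sets → 4 cut set(s).
Momentum path unavailable [OR]: union of children's cut sets → 6 cut set(s).
Spacecraft attitude control lost [AND]: one cut set from each child combined → 1 × 6 = 6 cut set(s).
Minimal cut sets: {B magnetorquer lost, B wheel driver failed, Outboard star tracker is inoperative}; {B magnetorquer lost, B wheel driver failed, Thruster is out}; {B magnetorquer lost, B wheel driver failed, Gyro is down}; {B magnetorquer lost, B wheel driver failed, C rate sensor faulted}; {B magnetorquer lost, B wheel driver failed, Reaction wheel faulted}; {#3 propellant valve degraded, B magnetorquer lost, B wheel driver failed}.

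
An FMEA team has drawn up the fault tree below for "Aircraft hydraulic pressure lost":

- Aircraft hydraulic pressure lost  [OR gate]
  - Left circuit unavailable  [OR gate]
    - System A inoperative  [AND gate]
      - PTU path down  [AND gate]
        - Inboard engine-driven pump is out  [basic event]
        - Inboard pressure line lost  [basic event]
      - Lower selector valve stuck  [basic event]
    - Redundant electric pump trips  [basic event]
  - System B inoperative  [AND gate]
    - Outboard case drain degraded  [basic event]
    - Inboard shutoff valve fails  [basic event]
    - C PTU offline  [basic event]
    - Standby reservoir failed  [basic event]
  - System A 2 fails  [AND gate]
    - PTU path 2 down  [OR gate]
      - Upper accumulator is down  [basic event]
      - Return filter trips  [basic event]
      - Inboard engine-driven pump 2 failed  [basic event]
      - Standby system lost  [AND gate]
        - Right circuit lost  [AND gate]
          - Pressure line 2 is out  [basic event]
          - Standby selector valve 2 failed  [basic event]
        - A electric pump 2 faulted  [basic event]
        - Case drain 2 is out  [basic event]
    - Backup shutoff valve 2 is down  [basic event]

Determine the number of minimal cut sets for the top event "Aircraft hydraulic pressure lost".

7

PTU path down [AND]: one cut set from each child combined → 1 × 1 = 1 cut set(s).
System A inoperative [AND]: one cut set from each child combined → 1 × 1 = 1 cut set(s).
Left circuit unavailable [OR]: union of children's cut sets → 2 cut set(s).
System B inoperative [AND]: one cut set from each child combined → 1 × 1 × 1 × 1 = 1 cut set(s).
Right circuit lost [AND]: one cut set from each child combined → 1 × 1 = 1 cut set(s).
Standby system lost [AND]: one cut set from each child combined → 1 × 1 × 1 = 1 cut set(s).
PTU path 2 down [OR]: union of children's cut sets → 4 cut set(s).
System A 2 fails [AND]: one cut set from each child combined → 4 × 1 = 4 cut set(s).
Aircraft hydraulic pressure lost [OR]: union of children's cut sets → 7 cut set(s).
Minimal cut sets: {Inboard engine-driven pump is out, Inboard pressure line lost, Lower selector valve stuck}; {Redundant electric pump trips}; {C PTU offline, Inboard shutoff valve fails, Outboard case drain degraded, Standby reservoir failed}; {Backup shutoff valve 2 is down, Upper accumulator is down}; {Backup shutoff valve 2 is down, Return filter trips}; {Backup shutoff valve 2 is down, Inboard engine-driven pump 2 failed}; {A electric pump 2 faulted, Backup shutoff valve 2 is down, Case drain 2 is out, Pressure line 2 is out, Standby selector valve 2 failed}.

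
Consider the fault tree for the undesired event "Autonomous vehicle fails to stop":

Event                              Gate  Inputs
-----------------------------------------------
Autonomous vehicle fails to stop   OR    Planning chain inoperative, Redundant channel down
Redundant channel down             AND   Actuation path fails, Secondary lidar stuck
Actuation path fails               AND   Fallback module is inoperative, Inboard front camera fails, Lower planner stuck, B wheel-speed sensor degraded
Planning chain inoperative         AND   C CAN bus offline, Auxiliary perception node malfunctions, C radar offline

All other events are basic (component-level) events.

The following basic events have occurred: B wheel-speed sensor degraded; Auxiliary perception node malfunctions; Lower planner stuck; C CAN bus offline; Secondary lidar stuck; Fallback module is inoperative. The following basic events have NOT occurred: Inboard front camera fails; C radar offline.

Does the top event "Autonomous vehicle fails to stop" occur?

Planning chain inoperative [AND]: C CAN bus offline=occurs, Auxiliary perception node malfunctions=occurs, C radar offline=not → not all inputs occur → does not occur.
Actuation path fails [AND]: Fallback module is inoperative=occurs, Inboard front camera fails=not, Lower planner stuck=occurs, B wheel-speed sensor degraded=occurs → not all inputs occur → does not occur.
Redundant channel down [AND]: Actuation path fails=not, Secondary lidar stuck=occurs → not all inputs occur → does not occur.
Autonomous vehicle fails to stop [OR]: Planning chain inoperative=not, Redundant channel down=not → no input occurs → does not occur.

No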